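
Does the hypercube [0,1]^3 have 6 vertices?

False. The 3-cube has 2^3 = 8 vertices.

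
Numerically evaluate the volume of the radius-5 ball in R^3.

V = 500·π/3 ≈ 523.599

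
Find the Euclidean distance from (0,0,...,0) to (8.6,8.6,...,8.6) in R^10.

Diagonal = √10 · 8.6 ≈ 27.1956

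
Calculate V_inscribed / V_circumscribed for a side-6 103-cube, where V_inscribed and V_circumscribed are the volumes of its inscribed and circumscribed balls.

Volume scales as r^n, and r_in/r_out = 1/√103, giving (1/√103)^103 ≈ 2.18214e-104.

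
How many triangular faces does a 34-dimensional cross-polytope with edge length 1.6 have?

Number of 2-faces = 2^(2+1) · C(34,2+1) = 8 · 5984 = 47872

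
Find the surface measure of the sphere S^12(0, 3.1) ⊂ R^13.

|∂B_13(3.1)| ≈ 9.32449e+06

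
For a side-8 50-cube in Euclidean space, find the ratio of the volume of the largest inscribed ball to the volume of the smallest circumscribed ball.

V_in/V_out = n^(-n/2) = 50^(-50/2) ≈ 3.35544e-43.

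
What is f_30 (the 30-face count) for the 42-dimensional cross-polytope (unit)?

Each 30-face is the convex hull of 31 vertices, one chosen as ±e_i from each of 31 distinct axes: 2^31·C(42,31) = 9192435559220379648.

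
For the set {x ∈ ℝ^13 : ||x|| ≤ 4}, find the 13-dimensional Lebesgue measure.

The n-ball volume is π^(n/2)·r^n/Γ(n/2+1). With n=13, r=4: V = 8589934592·π^6/135135 ≈ 6.11113e+07.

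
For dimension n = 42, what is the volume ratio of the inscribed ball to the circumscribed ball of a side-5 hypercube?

V_in / V_out = (r_in/r_out)^42 = (1/√42)^42 = 42^(-42/2) ≈ 8.1614e-35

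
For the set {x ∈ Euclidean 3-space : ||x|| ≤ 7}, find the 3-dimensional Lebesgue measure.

V = 1372·π/3 ≈ 1436.76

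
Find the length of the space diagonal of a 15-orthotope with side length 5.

||(5,5,...,5)|| = √(15)·5 ≈ 19.3649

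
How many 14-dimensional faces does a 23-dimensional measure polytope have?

f_14(23-cube) = (23 choose 14) · 2^9 = 418401280.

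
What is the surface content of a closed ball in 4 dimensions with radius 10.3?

S = n·V_n(r)/r = 4·V_4(10.3)/10.3 (volume-to-surface relation), giving 21569.6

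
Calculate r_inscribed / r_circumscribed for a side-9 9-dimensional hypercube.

For an n-cube of any side s, the inradius is s/2 and the circumradius is s√n/2, so the ratio is 1/√9 ≈ 0.333333.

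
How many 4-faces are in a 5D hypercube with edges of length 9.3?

Number of 4-faces = C(5,4) · 2^(5-4) = 5 · 2 = 10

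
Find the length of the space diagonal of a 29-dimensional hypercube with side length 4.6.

Diagonal = √29 · 4.6 ≈ 24.7718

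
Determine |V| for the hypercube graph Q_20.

Number of vertices = 2^20 = 1048576.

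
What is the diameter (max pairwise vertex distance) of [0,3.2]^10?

||(3.2,3.2,...,3.2)|| = √(10)·3.2 ≈ 10.1193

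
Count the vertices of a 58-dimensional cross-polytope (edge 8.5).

An n-cross-polytope has 2n vertices; here n = 58, giving 116.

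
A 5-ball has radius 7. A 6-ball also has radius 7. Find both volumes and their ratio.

V_5(7) ≈ 88468.5. V_6(7) ≈ 607976. Ratio V_5/V_6 ≈ 0.1455.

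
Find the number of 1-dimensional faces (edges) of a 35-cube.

Number of 1-faces = C(35,1)·2^(35-1) = 35·17179869184 = 601295421440.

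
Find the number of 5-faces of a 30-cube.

f_5(30-cube) = (30 choose 5) · 2^25 = 4781707886592.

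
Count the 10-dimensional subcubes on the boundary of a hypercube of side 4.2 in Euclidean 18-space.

Choose 10 of 18 axes to span the face (C(18,10) = 43758 ways), then fix each of the remaining 8 coordinates at one of its two extreme values (2^8 = 256 ways): 43758·256 = 11202048.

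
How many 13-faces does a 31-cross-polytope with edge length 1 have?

Each 13-face is the convex hull of 14 vertices, one chosen as ±e_i from each of 14 distinct axes: 2^14·C(31,14) = 4344750489600.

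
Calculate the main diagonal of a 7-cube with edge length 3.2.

d = √(3.2² + 3.2² + ... + 3.2²) [7 terms] = √(7·3.2²) = 3.2√7 ≈ 8.4664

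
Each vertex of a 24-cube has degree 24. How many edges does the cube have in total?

An n-cube has n·2^(n-1) edges. With n = 24: 24·8388608 = 201326592.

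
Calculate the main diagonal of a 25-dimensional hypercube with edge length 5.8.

The space diagonal of an n-cube of side s is s√n. Here 5.8·√25 = 29.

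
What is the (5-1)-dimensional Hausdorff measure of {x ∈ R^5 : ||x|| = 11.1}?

|∂B_5(11.1)| ≈ 399540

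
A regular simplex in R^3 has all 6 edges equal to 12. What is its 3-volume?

Volume = (√2/12) · 12³ = 203.647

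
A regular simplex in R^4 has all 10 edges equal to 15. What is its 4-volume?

For a regular n-simplex with edge a, V = (a^n / n!)·√((n+1)/2^n). With a=15, n=4: V ≈ 1179.18.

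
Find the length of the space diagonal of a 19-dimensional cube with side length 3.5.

Diagonal = √19 · 3.5 ≈ 15.2561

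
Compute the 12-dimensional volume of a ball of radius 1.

Volume = π^{12/2}·(1)^12/Γ(7) = π^6/720 ≈ 1.33526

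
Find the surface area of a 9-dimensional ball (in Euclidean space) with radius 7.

S_9(7) = 2·π^(9/2)·(7)^8 / Γ(9/2) = 26353376·π^4/15 ≈ 1.71137e+08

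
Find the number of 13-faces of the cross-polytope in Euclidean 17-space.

An n-cross-polytope has 2^(k+1)·C(n,k+1) k-faces. Here 2^14·C(17,14) = 16384·680 = 11141120.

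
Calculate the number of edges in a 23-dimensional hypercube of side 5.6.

Number of 1-faces = C(23,1)·2^(23-1) = 23·4194304 = 96468992.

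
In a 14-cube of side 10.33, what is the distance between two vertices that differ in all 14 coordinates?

d = √(10.33² + 10.33² + ... + 10.33²) [14 terms] = √(14·10.33²) = 10.33√14 ≈ 38.6513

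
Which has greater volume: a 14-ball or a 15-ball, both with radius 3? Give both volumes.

V_14(3) ≈ 2.86626e+06. V_15(3) ≈ 5.47329e+06. The 15-ball is larger.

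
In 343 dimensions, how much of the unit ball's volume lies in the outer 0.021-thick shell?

V(inner)/V(outer) = ((1-0.021)/1)^343 ≈ 0.0006894, so the shell fraction is 0.999311.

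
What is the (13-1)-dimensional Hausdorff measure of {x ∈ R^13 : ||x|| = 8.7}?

|∂B_13(8.7)| ≈ 2.22595e+12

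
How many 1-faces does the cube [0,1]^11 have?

The 11-cube has n·2^(n-1) = 11·2^10 = 11·1024 = 11264 edges.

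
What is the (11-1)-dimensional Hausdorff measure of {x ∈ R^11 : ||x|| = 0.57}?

S_11(0.57) = 2·π^(11/2)·(0.57)^10 / Γ(11/2) ≈ 0.0750319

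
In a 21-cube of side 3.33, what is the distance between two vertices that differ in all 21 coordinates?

d = √(3.33² + 3.33² + ... + 3.33²) [21 terms] = √(21·3.33²) = 3.33√21 ≈ 15.26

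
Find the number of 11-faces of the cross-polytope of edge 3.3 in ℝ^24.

f_11(24-orthoplex) = 2^12 · (24 choose 12) = 11076222976.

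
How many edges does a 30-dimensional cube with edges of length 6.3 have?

Number of 1-faces = C(30,1)·2^(30-1) = 30·536870912 = 16106127360.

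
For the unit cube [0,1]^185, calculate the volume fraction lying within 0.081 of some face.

1 - (1 - 2·0.081)^185 = 1 - 0.838^185 ≈ 1 - 6.312e-15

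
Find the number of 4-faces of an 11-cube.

f_4(11-cube) = (11 choose 4) · 2^7 = 42240.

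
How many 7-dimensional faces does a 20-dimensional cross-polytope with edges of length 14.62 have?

f_7(20-orthoplex) = 2^8 · (20 choose 8) = 32248320.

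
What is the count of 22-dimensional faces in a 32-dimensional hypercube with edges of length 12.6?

Number of 22-faces = C(32,22) · 2^(32-22) = 64512240 · 1024 = 66060533760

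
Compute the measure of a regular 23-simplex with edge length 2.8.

For a regular n-simplex with edge a, V = (a^n / n!)·√((n+1)/2^n). With a=2.8, n=23: V ≈ 1.26009e-15.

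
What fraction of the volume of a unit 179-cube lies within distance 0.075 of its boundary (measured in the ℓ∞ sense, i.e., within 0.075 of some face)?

1 - (1 - 2·0.075)^179 = 1 - 0.85^179 ≈ 1 - 2.323e-13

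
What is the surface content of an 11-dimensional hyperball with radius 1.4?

|∂B_11(1.4)| ≈ 599.484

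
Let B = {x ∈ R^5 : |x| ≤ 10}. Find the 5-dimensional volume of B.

The n-ball volume is π^(n/2)·r^n/Γ(n/2+1). With n=5, r=10: V = 160000·π^2/3 ≈ 526379.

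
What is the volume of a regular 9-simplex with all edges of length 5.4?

For a regular n-simplex with edge a, V = (a^n / n!)·√((n+1)/2^n). With a=5.4, n=9: V ≈ 1.50365.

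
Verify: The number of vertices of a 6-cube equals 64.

True. The 6-cube has 2^6 = 64 vertices.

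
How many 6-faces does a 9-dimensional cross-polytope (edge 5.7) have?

An n-cross-polytope has 2^(k+1)·C(n,k+1) k-faces. Here 2^7·C(9,7) = 128·36 = 4608.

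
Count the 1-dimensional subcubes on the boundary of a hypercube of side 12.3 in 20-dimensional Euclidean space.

An n-cube has C(n,k)·2^(n-k) k-faces. Here C(20,1)·2^19 = 20·524288 = 10485760.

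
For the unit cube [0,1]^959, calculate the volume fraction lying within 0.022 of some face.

1 - (1 - 2·0.022)^959 = 1 - 0.956^959 ≈ 1 - 1.816e-19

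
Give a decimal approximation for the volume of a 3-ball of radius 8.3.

Volume = π^{3/2}·(8.3)^3/Γ(5/2) ≈ 2395.1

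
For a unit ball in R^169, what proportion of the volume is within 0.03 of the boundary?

V(inner)/V(outer) = ((1-0.03)/1)^169 ≈ 0.005813, so the shell fraction is 0.994187.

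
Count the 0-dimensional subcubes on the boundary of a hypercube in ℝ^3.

Choose 0 of 3 axes to span the face (C(3,0) = 1 way), then fix each of the remaining 3 coordinates at one of its two extreme values (2^3 = 8 ways): 1·8 = 8.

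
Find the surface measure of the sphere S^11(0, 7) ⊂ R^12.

|∂B_12(7)| = 1977326743·π^6/60 ≈ 3.1683e+10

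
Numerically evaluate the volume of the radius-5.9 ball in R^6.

Volume = π^{6/2}·(5.9)^6/Γ(4) ≈ 217977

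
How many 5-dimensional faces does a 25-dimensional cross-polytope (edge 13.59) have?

Number of 5-faces = 2^(5+1) · C(25,5+1) = 64 · 177100 = 11334400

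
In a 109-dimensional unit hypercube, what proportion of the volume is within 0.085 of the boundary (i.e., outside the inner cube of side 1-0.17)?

The inner cube has side 1-2·0.085 = 0.83 and volume (0.83)^109 ≈ 1.512e-09, so the shell holds 0.9999999985 of the volume.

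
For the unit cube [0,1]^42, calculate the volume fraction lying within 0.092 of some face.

Shell fraction = 1 - (1-0.184)^42 ≈ 0.999805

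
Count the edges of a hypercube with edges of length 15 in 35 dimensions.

Each of the 2^35 = 34359738368 vertices has degree 35; total edges = 35·2^35/2 = 601295421440.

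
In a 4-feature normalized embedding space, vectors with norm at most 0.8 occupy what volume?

V_4(0.8) = π^(4/2) · (0.8)^4 / Γ(4/2 + 1) ≈ 2.02129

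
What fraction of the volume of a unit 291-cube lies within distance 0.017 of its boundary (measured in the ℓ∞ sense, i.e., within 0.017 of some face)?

Shell fraction = 1 - (1-0.034)^291 ≈ 0.999958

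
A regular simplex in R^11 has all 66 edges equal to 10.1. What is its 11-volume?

V_11 = √(12) · 10.1^11 / (11! · 2^(11/2)) ≈ 213.946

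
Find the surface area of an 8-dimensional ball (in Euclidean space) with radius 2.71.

|∂B_8(2.71)| ≈ 34854.9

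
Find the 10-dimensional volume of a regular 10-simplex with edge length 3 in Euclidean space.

Volume = 3^10 · √(11/2^10) / 10! ≈ 0.00168654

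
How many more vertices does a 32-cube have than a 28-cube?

The 32-cube has 2^32 = 4294967296 vertices. The 28-cube has 2^28 = 268435456 vertices. Difference: 4294967296 - 268435456 = 4026531840.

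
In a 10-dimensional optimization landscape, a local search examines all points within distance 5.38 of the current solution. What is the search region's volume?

Volume = π^{10/2}·(5.38)^10/Γ(6) ≈ 5.18073e+07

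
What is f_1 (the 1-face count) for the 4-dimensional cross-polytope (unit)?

f_1(4-orthoplex) = 2^2 · (4 choose 2) = 24.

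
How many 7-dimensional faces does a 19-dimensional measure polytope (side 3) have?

An n-cube has C(n,k)·2^(n-k) k-faces. Here C(19,7)·2^12 = 50388·4096 = 206389248.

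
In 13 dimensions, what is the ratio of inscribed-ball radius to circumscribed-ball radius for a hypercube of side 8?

r_in = 8/2 (half the side); r_out = 8√13/2 (half the diagonal). Ratio = 1/√13 ≈ 0.27735.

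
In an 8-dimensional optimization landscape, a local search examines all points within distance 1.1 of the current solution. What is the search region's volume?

Volume = π^{8/2}·(1.1)^8/Γ(5) ≈ 8.70021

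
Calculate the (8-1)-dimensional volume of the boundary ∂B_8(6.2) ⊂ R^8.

|∂B_8(6.2)| ≈ 1.14346e+07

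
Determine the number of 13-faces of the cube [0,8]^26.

f_13(26-cube) = (26 choose 13) · 2^13 = 85201715200.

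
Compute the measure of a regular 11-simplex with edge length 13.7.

V_11 = √(12) · 13.7^11 / (11! · 2^(11/2)) ≈ 6119.22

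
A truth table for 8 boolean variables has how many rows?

An n-cube has 2^n vertices; for n = 8 that is 2^8 = 256.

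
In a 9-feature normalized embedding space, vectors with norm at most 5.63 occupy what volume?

V_9(5.63) = π^(9/2) · (5.63)^9 / Γ(9/2 + 1) ≈ 1.87453e+07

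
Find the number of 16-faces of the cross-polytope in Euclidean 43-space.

Each 16-face is the convex hull of 17 vertices, one chosen as ±e_i from each of 17 distinct axes: 2^17·C(43,17) = 55203810346008576.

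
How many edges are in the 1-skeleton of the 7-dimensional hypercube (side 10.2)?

Each of the 2^7 = 128 vertices has degree 7; total edges = 7·2^7/2 = 448.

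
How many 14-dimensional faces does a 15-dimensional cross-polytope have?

An n-cross-polytope has 2^(k+1)·C(n,k+1) k-faces. Here 2^15·C(15,15) = 32768·1 = 32768.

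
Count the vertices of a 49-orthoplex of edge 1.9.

Number of vertices = 2n = 98.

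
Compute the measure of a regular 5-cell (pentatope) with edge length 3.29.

V = (3.29^4 / 4!) · √((4+1) / 2^4) ≈ 2.72896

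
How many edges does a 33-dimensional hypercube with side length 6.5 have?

Number of 1-faces = C(33,1)·2^(33-1) = 33·4294967296 = 141733920768.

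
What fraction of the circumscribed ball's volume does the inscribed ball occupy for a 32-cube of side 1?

V_in / V_out = (r_in/r_out)^32 = (1/√32)^32 = 32^(-32/2) ≈ 8.27181e-25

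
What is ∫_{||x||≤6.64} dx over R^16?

Volume = π^{16/2}·(6.64)^16/Γ(9) ≈ 3.36022e+12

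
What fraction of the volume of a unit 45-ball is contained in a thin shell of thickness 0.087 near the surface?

1 - (1-0.087)^45 ≈ 0.983359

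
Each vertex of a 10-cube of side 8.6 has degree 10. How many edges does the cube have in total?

An n-cube has n·2^(n-1) edges. With n = 10: 10·512 = 5120.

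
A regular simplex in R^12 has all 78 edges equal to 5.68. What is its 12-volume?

V = (5.68^12 / 12!) · √((12+1) / 2^12) ≈ 0.132628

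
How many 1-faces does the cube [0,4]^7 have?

Number of 1-faces = C(7,1)·2^(7-1) = 7·64 = 448.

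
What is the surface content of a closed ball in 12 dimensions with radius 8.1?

S = n·V_n(r)/r = 12·V_12(8.1)/8.1 (volume-to-surface relation), giving 1.57791e+11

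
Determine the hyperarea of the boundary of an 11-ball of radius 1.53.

The surface area of an n-ball is 2π^(n/2) r^(n-1) / Γ(n/2). For n=11, r=1.53: 1456.84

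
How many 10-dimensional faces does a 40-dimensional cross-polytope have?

Number of 10-faces = 2^(10+1) · C(40,10+1) = 2048 · 2311801440 = 4734569349120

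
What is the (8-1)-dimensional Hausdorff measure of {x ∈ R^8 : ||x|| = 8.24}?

The surface area of an n-ball is 2π^(n/2) r^(n-1) / Γ(n/2). For n=8, r=8.24: 8.37469e+07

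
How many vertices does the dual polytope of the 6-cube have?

An n-cross-polytope has 2n vertices; here n = 6, giving 12.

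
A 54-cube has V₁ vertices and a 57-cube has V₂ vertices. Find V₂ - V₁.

V₁ = 2^54 = 18014398509481984. V₂ = 2^57 = 144115188075855872. V₂ - V₁ = 126100789566373888.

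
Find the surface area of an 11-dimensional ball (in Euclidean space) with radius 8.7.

The surface area of an n-ball is 2π^(n/2) r^(n-1) / Γ(n/2). For n=11, r=8.7: 5.14861e+10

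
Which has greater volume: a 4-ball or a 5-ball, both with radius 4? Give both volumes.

V_4(4) ≈ 1263.31. V_5(4) ≈ 5390.12. The 5-ball is larger.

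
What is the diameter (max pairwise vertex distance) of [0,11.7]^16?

The space diagonal of an n-cube of side s is s√n. Here 11.7·√16 = 46.8.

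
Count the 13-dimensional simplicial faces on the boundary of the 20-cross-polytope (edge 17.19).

Number of 13-faces = 2^(13+1) · C(20,13+1) = 16384 · 38760 = 635043840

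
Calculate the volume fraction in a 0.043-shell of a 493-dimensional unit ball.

Shell fraction = 1 - (1-0.043)^493 ≈ 1 - 3.887e-10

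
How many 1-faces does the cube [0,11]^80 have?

An n-cube has n·2^(n-1) edges. With n = 80: 80·604462909807314587353088 = 48357032784585166988247040.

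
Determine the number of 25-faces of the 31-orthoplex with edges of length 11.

Number of 25-faces = 2^(25+1) · C(31,25+1) = 67108864 · 169911 = 11402534191104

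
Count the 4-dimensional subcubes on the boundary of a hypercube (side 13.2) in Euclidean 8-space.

Number of 4-faces = C(8,4) · 2^(8-4) = 70 · 16 = 1120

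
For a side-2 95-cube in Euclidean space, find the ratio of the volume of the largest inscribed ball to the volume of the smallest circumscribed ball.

V_in/V_out = n^(-n/2) = 95^(-95/2) ≈ 1.14322e-94.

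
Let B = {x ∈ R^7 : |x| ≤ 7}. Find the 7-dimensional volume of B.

Volume = π^{7/2}·(7)^7/Γ(9/2) = 1882384·π^3/15 ≈ 3.89105e+06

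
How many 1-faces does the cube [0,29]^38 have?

Number of 1-faces = C(38,1)·2^(38-1) = 38·137438953472 = 5222680231936.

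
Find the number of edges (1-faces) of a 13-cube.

Choose 1 of 13 axes to span the face (C(13,1) = 13 ways), then fix each of the remaining 12 coordinates at one of its two extreme values (2^12 = 4096 ways): 13·4096 = 53248.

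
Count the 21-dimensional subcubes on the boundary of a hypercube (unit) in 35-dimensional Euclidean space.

Choose 21 of 35 axes to span the face (C(35,21) = 2319959400 ways), then fix each of the remaining 14 coordinates at one of its two extreme values (2^14 = 16384 ways): 2319959400·16384 = 38010214809600.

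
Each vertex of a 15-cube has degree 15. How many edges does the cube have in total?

Number of 1-faces = C(15,1)·2^(15-1) = 15·16384 = 245760.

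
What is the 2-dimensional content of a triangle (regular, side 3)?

Area = (√3/4) · 3² = 3.89711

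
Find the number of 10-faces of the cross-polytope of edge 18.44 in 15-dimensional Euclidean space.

An n-cross-polytope has 2^(k+1)·C(n,k+1) k-faces. Here 2^11·C(15,11) = 2048·1365 = 2795520.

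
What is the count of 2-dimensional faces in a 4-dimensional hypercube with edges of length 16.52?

f_2(4-cube) = (4 choose 2) · 2^2 = 24.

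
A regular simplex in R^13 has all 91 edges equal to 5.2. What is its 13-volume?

Volume = 5.2^13 · √(14/2^13) / 13! ≈ 0.0134937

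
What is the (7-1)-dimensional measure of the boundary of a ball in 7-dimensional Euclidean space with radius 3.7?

|∂B_7(3.7)| ≈ 84857.2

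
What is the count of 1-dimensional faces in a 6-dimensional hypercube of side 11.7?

An n-cube has C(n,k)·2^(n-k) k-faces. Here C(6,1)·2^5 = 6·32 = 192.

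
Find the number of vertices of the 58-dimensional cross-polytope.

An n-cross-polytope has 2n vertices; here n = 58, giving 116.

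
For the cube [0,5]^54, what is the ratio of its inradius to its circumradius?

r_in = 5/2 (half the side); r_out = 5√54/2 (half the diagonal). Ratio = 1/√54 ≈ 0.136083.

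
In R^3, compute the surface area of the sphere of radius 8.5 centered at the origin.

S = n·V_n(r)/r = 3·V_3(8.5)/8.5 (volume-to-surface relation), giving 4πr² = 4π·(8.5)² ≈ 907.92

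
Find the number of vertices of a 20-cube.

Number of vertices = 2^20 = 1048576.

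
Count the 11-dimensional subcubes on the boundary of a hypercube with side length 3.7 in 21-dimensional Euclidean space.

Choose 11 of 21 axes to span the face (C(21,11) = 352716 ways), then fix each of the remaining 10 coordinates at one of its two extreme values (2^10 = 1024 ways): 352716·1024 = 361181184.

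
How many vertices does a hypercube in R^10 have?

Each vertex is a binary string of length 10, so there are 2^10 = 1024.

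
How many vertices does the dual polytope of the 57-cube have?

The 57-dimensional cross-polytope has 2n = 2·57 = 114 vertices.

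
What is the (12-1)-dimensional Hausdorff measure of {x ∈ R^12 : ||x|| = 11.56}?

|∂B_12(11.56)| ≈ 7.89376e+12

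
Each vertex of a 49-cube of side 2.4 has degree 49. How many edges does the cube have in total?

An n-cube has n·2^(n-1) edges. With n = 49: 49·281474976710656 = 13792273858822144.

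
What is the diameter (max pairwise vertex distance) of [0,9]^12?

Diagonal = √12 · 9 ≈ 31.1769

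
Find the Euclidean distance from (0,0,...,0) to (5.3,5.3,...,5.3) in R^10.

||(5.3,5.3,...,5.3)|| = √(10)·5.3 ≈ 16.7601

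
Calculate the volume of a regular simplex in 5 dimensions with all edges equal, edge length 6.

Volume = 6^5 · √(6/2^5) / 5! ≈ 28.0592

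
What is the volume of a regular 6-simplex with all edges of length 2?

V = (2^6 / 6!) · √((6+1) / 2^6) ≈ 0.0293972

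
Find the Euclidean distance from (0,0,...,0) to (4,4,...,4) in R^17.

d = √(4² + 4² + ... + 4²) [17 terms] = √(17·4²) = 4√17 ≈ 16.4924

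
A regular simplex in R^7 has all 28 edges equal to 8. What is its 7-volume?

V_7 = √(8) · 8^7 / (7! · 2^(7/2)) ≈ 104.025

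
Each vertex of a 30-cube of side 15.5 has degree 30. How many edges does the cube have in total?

Number of 1-faces = C(30,1)·2^(30-1) = 30·536870912 = 16106127360.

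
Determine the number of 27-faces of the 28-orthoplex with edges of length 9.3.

An n-cross-polytope has 2^(k+1)·C(n,k+1) k-faces. Here 2^28·C(28,28) = 268435456·1 = 268435456.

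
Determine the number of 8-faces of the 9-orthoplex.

Number of 8-faces = 2^(8+1) · C(9,8+1) = 512 · 1 = 512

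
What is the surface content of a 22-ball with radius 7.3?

|∂B_22(7.3)| ≈ 2.18623e+17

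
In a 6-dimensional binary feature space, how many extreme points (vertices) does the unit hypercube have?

The 6-cube has 2^6 = 64 vertices.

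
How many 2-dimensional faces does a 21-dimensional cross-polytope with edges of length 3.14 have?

Number of 2-faces = 2^(2+1) · C(21,2+1) = 8 · 1330 = 10640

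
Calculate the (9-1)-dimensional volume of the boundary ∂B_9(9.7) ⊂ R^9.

S = n·V_n(r)/r = 9·V_9(9.7)/9.7 (volume-to-surface relation), giving 2.32667e+09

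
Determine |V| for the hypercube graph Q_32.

The 32-cube has 2^32 = 4294967296 vertices.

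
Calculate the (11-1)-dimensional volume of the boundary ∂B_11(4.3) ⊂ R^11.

S_11(4.3) = 2·π^(11/2)·(4.3)^10 / Γ(11/2) ≈ 4.47901e+07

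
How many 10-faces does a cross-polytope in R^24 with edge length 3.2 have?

An n-cross-polytope has 2^(k+1)·C(n,k+1) k-faces. Here 2^11·C(24,11) = 2048·2496144 = 5112102912.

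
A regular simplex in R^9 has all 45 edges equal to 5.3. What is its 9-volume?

V_9 = √(10) · 5.3^9 / (9! · 2^(9/2)) ≈ 1.27082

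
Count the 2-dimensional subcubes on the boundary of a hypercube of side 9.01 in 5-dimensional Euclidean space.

f_2(5-cube) = (5 choose 2) · 2^3 = 80.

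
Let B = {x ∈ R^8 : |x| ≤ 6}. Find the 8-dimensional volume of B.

The n-ball volume is π^(n/2)·r^n/Γ(n/2+1). With n=8, r=6: V = 69984·π^4 ≈ 6.81708e+06.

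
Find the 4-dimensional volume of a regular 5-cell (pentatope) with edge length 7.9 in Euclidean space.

V = (7.9^4 / 4!) · √((4+1) / 2^4) ≈ 90.724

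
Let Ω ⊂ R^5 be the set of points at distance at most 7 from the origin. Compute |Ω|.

Volume = π^{5/2}·(7)^5/Γ(7/2) = 134456·π^2/15 ≈ 88468.5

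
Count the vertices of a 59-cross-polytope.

An n-cross-polytope has 2n vertices; here n = 59, giving 118.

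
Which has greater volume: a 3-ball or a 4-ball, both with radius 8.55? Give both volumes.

V_3(8.55) ≈ 2618.1. V_4(8.55) ≈ 26371.5. The 4-ball is larger.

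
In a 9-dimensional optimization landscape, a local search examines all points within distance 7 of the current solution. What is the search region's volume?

The n-ball volume is π^(n/2)·r^n/Γ(n/2+1). With n=9, r=7: V = 184473632·π^4/135 ≈ 1.33107e+08.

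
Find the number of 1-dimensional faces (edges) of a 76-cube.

Each of the 2^76 = 75557863725914323419136 vertices has degree 76; total edges = 76·2^76/2 = 2871198821584744289927168.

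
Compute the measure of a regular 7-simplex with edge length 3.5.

V_7 = √(8) · 3.5^7 / (7! · 2^(7/2)) ≈ 0.319143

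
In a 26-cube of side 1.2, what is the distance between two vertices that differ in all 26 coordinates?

d = √(1.2² + 1.2² + ... + 1.2²) [26 terms] = √(26·1.2²) = 1.2√26 ≈ 6.11882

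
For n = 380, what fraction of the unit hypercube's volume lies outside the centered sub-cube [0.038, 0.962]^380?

Shell fraction = 1 - (1-0.076)^380 ≈ 1 - 9.023e-14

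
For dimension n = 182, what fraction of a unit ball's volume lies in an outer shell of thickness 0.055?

1 - (1-0.055)^182 ≈ 0.999966 ≈ 99.996623%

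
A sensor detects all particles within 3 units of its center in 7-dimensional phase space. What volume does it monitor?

V = 11664·π^3/35 ≈ 10333.1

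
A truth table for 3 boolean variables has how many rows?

Each vertex is a binary string of length 3, so there are 2^3 = 8.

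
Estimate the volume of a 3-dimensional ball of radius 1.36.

The n-ball volume is π^(n/2)·r^n/Γ(n/2+1). With n=3, r=1.36: V ≈ 10.5367.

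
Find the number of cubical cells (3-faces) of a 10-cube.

Choose 3 of 10 axes to span the face (C(10,3) = 120 ways), then fix each of the remaining 7 coordinates at one of its two extreme values (2^7 = 128 ways): 120·128 = 15360.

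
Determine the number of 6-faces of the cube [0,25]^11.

Number of 6-faces = C(11,6) · 2^(11-6) = 462 · 32 = 14784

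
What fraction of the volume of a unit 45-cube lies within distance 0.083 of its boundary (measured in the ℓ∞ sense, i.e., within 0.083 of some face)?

The inner cube has side 1-2·0.083 = 0.834 and volume (0.834)^45 ≈ 0.0002834, so the shell holds 0.999717 of the volume.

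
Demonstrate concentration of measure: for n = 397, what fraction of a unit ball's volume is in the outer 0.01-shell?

1 - (1-0.01)^397 ≈ 0.9815 ≈ 98.15%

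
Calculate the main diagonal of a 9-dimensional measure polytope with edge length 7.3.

d = √(7.3² + 7.3² + ... + 7.3²) [9 terms] = √(9·7.3²) = 7.3√9 = 21.9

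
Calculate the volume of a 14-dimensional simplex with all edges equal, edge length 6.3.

For a regular n-simplex with edge a, V = (a^n / n!)·√((n+1)/2^n). With a=6.3, n=14: V ≈ 0.0538512.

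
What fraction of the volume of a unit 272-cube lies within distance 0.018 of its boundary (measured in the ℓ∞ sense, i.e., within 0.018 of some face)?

1 - (1 - 2·0.018)^272 = 1 - 0.964^272 ≈ 0.999953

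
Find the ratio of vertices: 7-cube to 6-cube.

The 7-cube has 2^7 = 128 vertices. The 6-cube has 2^6 = 64 vertices. Ratio: 128/64 = 2.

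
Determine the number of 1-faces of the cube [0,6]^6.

An n-cube has C(n,k)·2^(n-k) k-faces. Here C(6,1)·2^5 = 6·32 = 192.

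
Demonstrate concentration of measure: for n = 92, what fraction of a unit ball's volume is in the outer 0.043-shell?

1 - (1-0.043)^92 ≈ 0.982465 ≈ 98.25%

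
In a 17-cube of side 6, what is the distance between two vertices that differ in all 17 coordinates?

Diagonal = √17 · 6 ≈ 24.7386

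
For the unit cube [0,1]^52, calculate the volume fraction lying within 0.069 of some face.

The inner cube has side 1-2·0.069 = 0.862 and volume (0.862)^52 ≈ 0.000443, so the shell holds 0.999557 of the volume.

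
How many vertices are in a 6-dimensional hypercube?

Choose 0 of 6 axes to span the face (C(6,0) = 1 way), then fix each of the remaining 6 coordinates at one of its two extreme values (2^6 = 64 ways): 1·64 = 64.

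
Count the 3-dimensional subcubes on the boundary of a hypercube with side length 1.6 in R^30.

An n-cube has C(n,k)·2^(n-k) k-faces. Here C(30,3)·2^27 = 4060·134217728 = 544923975680.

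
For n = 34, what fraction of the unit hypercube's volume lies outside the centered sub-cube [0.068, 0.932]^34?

Shell fraction = 1 - (1-0.136)^34 ≈ 0.993058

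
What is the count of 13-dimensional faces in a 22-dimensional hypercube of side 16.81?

Choose 13 of 22 axes to span the face (C(22,13) = 497420 ways), then fix each of the remaining 9 coordinates at one of its two extreme values (2^9 = 512 ways): 497420·512 = 254679040.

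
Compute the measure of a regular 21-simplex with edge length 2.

Volume = 2^21 · √(22/2^21) / 21! ≈ 1.32948e-16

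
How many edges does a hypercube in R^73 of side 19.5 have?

The 73-cube has n·2^(n-1) = 73·2^72 = 73·4722366482869645213696 = 344732753249484100599808 edges.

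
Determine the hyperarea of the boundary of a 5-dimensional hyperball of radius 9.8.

S = n·V_n(r)/r = 5·V_5(9.8)/9.8 (volume-to-surface relation), giving 242758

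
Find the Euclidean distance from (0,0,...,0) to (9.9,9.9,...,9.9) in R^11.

Diagonal = √11 · 9.9 ≈ 32.8346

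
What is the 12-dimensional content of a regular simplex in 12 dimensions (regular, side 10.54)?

V = (10.54^12 / 12!) · √((12+1) / 2^12) ≈ 221.076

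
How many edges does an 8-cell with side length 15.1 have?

Number of 1-faces = C(4,1)·2^(4-1) = 4·8 = 32.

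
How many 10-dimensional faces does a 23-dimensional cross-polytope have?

f_10(23-orthoplex) = 2^11 · (23 choose 11) = 2769055744.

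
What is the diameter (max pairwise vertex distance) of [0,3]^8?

The space diagonal of an n-cube of side s is s√n. Here 3·√8 ≈ 8.48528.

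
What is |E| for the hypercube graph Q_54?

An n-cube has n·2^(n-1) edges. With n = 54: 54·9007199254740992 = 486388759756013568.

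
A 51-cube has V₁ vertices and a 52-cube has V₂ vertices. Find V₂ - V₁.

V₁ = 2^51 = 2251799813685248. V₂ = 2^52 = 4503599627370496. V₂ - V₁ = 2251799813685248.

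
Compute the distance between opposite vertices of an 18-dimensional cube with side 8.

Diagonal = √18 · 8 ≈ 33.9411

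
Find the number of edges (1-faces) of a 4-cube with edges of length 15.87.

An n-cube has C(n,k)·2^(n-k) k-faces. Here C(4,1)·2^3 = 4·8 = 32.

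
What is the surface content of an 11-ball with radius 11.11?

|∂B_11(11.11)| ≈ 5.93797e+11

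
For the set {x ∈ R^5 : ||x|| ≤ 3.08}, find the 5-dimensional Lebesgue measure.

Volume = π^{5/2}·(3.08)^5/Γ(7/2) ≈ 1458.99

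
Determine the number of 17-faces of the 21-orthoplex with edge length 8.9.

Number of 17-faces = 2^(17+1) · C(21,17+1) = 262144 · 1330 = 348651520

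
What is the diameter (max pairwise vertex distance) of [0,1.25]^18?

||(1.25,1.25,...,1.25)|| = √(18)·1.25 ≈ 5.3033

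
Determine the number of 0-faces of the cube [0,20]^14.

f_0(14-cube) = (14 choose 0) · 2^14 = 16384.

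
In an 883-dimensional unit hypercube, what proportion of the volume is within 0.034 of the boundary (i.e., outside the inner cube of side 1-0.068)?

The inner cube has side 1-2·0.034 = 0.932 and volume (0.932)^883 ≈ 9.868e-28, so the shell holds 1 - 9.868e-28 of the volume.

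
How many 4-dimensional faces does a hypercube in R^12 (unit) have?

Number of 4-faces = C(12,4) · 2^(12-4) = 495 · 256 = 126720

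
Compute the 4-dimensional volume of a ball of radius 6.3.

V_4(6.3) = π^(4/2) · (6.3)^4 / Γ(4/2 + 1) ≈ 7773.77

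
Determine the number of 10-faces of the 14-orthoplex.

Each 10-face is the convex hull of 11 vertices, one chosen as ±e_i from each of 11 distinct axes: 2^11·C(14,11) = 745472.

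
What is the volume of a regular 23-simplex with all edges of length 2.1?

For a regular n-simplex with edge a, V = (a^n / n!)·√((n+1)/2^n). With a=2.1, n=23: V ≈ 1.68582e-18.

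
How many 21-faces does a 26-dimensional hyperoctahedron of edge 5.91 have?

f_21(26-orthoplex) = 2^22 · (26 choose 22) = 62704844800.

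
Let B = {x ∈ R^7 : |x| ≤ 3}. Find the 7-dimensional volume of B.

V_7(3) = π^(7/2) · (3)^7 / Γ(7/2 + 1) = 11664·π^3/35 ≈ 10333.1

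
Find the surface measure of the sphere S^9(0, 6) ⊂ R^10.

S_10(6) = 2·π^(10/2)·(6)^9 / Γ(10/2) = 839808·π^5 ≈ 2.56998e+08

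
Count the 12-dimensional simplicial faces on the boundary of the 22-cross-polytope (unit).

An n-cross-polytope has 2^(k+1)·C(n,k+1) k-faces. Here 2^13·C(22,13) = 8192·497420 = 4074864640.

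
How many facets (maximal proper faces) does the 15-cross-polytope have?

An n-cross-polytope has 2^(k+1)·C(n,k+1) k-faces. Here 2^15·C(15,15) = 32768·1 = 32768.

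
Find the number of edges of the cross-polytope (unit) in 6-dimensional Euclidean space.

f_1(6-orthoplex) = 2^2 · (6 choose 2) = 60.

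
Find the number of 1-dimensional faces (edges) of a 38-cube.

Each of the 2^38 = 274877906944 vertices has degree 38; total edges = 38·2^38/2 = 5222680231936.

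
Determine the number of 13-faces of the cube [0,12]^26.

f_13(26-cube) = (26 choose 13) · 2^13 = 85201715200.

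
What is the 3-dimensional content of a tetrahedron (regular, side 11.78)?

Volume = (√2/12) · 11.78³ = 192.65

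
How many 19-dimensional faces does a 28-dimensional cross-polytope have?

An n-cross-polytope has 2^(k+1)·C(n,k+1) k-faces. Here 2^20·C(28,20) = 1048576·3108105 = 3259084308480.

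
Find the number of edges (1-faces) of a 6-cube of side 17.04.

An n-cube has C(n,k)·2^(n-k) k-faces. Here C(6,1)·2^5 = 6·32 = 192.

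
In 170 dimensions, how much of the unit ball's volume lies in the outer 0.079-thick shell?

V(inner)/V(outer) = ((1-0.079)/1)^170 ≈ 8.397e-07, so the shell fraction is 0.9999991603.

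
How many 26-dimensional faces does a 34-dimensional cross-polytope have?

An n-cross-polytope has 2^(k+1)·C(n,k+1) k-faces. Here 2^27·C(34,27) = 134217728·5379616 = 722039837032448.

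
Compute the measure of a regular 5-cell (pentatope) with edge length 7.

V = (7^4 / 4!) · √((4+1) / 2^4) ≈ 55.925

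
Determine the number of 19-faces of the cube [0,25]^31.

Choose 19 of 31 axes to span the face (C(31,19) = 141120525 ways), then fix each of the remaining 12 coordinates at one of its two extreme values (2^12 = 4096 ways): 141120525·4096 = 578029670400.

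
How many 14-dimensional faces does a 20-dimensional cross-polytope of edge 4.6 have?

Number of 14-faces = 2^(14+1) · C(20,14+1) = 32768 · 15504 = 508035072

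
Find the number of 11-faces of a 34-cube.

Number of 11-faces = C(34,11) · 2^(34-11) = 286097760 · 8388608 = 2399961958318080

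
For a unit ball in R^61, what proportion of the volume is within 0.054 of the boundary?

V(inner)/V(outer) = ((1-0.054)/1)^61 ≈ 0.03383, so the shell fraction is 0.966166.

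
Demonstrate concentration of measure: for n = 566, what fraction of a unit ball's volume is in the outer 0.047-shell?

1 - (1-0.047)^566 ≈ 1 - 1.468e-12 ≈ (100 - 1.47e-10)%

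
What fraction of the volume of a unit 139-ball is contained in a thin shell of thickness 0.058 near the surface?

1 - (1-0.058)^139 ≈ 0.999753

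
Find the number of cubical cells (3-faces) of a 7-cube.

f_3(7-cube) = (7 choose 3) · 2^4 = 560.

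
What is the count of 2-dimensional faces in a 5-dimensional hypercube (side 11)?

Choose 2 of 5 axes to span the face (C(5,2) = 10 ways), then fix each of the remaining 3 coordinates at one of its two extreme values (2^3 = 8 ways): 10·8 = 80.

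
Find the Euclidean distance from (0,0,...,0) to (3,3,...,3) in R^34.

||(3,3,...,3)|| = √(34)·3 ≈ 17.4929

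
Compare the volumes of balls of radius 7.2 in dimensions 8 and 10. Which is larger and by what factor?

V_8(7.2) ≈ 2.93122e+07, V_10(7.2) ≈ 9.54758e+08. The 10-ball is larger by a factor of 32.57.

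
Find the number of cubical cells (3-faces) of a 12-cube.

Number of 3-faces = C(12,3) · 2^(12-3) = 220 · 512 = 112640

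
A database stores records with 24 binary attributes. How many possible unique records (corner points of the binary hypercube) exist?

Number of vertices = 2^24 = 16777216.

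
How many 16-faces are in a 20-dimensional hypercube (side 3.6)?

Number of 16-faces = C(20,16) · 2^(20-16) = 4845 · 16 = 77520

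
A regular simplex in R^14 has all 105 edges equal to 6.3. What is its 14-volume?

For a regular n-simplex with edge a, V = (a^n / n!)·√((n+1)/2^n). With a=6.3, n=14: V ≈ 0.0538512.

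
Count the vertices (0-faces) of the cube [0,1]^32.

The 32-cube has 2^32 = 4294967296 vertices.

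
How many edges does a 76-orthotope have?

The 76-cube has n·2^(n-1) = 76·2^75 = 76·37778931862957161709568 = 2871198821584744289927168 edges.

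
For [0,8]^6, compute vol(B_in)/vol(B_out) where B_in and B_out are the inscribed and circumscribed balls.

The radii are 8/2 and 8√6/2, so the volume ratio is (1/√6)^6 = 6^{-6/2} ≈ 0.00462963.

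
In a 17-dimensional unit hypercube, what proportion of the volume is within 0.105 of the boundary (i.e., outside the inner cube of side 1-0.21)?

Shell fraction = 1 - (1-0.21)^17 ≈ 0.981817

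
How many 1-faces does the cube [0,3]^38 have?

Each of the 2^38 = 274877906944 vertices has degree 38; total edges = 38·2^38/2 = 5222680231936.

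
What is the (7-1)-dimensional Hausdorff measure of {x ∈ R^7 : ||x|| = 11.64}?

|∂B_7(11.64)| ≈ 8.22614e+07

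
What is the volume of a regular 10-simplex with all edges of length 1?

For a regular n-simplex with edge a, V = (a^n / n!)·√((n+1)/2^n). With a=1, n=10: V ≈ 2.85617e-08.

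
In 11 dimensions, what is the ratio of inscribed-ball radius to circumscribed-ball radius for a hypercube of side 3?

r_in = 3/2 (half the side); r_out = 3√11/2 (half the diagonal). Ratio = 1/√11 ≈ 0.301511.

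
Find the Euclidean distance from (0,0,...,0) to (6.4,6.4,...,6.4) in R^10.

The space diagonal of an n-cube of side s is s√n. Here 6.4·√10 ≈ 20.2386.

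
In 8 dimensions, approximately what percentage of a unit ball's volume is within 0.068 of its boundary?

1 - (1-0.068)^8 ≈ 0.430718 ≈ 43.07%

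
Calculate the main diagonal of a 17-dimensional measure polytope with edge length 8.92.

The space diagonal of an n-cube of side s is s√n. Here 8.92·√17 ≈ 36.7781.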